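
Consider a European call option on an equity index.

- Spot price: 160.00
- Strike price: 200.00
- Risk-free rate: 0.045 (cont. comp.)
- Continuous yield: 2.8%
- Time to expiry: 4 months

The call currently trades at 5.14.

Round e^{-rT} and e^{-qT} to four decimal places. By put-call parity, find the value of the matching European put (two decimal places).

43.65

exp(−qT) = exp(−0.028·0.3333) = 0.9907;  exp(−rT) = exp(−0.045·0.3333) = 0.9851
Put-call parity: C − P = S·e^(−qT) − K·e^(−rT) = 160·0.9907 − 200·0.9851 = 158.5120 − 197.0200 = -38.5080
P = C − (C − P) = 5.14 − (-38.5080) = 43.6480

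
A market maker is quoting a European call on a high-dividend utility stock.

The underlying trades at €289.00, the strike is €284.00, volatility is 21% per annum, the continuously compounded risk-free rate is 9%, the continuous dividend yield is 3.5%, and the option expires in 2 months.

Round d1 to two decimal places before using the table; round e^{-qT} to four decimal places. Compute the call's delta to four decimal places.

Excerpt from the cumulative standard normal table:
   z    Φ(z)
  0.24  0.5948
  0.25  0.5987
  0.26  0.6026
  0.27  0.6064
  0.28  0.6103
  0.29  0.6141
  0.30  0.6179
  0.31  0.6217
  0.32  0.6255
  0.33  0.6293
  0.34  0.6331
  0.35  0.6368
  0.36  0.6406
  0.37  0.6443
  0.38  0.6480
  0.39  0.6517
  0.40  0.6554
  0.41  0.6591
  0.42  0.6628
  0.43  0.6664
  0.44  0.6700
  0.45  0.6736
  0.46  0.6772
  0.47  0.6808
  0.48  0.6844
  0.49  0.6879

0.6331

σ√T = 0.21 × 0.4082 = 0.0857
d₁ = [ln(289/284) + (0.09 − 0.035 + ½·0.21²)·0.1667] / (σ√T) = (0.0175 + 0.0128) / 0.0857 = 0.3534 ⇒ 0.35
N(d₁) = N(0.35) = 0.6368
Δ_call = exp(−qT)·N(d₁) = 0.9942·0.6368 = 0.6331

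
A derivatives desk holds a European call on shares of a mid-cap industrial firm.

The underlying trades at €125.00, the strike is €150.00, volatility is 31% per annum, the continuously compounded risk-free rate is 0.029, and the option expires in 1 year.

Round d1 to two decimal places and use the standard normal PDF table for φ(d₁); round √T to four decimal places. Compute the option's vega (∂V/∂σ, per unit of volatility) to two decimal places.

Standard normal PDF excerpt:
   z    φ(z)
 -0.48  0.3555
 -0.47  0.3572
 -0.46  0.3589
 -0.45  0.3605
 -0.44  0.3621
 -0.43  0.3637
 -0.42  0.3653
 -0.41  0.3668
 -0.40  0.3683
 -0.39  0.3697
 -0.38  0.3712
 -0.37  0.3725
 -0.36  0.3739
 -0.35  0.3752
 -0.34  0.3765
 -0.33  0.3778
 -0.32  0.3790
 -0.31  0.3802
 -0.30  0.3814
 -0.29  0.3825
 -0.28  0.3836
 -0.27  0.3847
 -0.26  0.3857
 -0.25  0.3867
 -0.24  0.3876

47.06

σ√T = 0.31 × 1.0000 = 0.3100
d₁ = [ln(125/150) + (0.029 + 0.31²/2)·1] / 0.3100 = [-0.1823 + 0.0771] / 0.3100 = -0.3396 → -0.34
√T = √1 = 1.0000
φ(d₁) = φ(-0.34) = 0.3765
vega = S·φ(d₁)·√T = 125·0.3765·1.0000 = 47.0625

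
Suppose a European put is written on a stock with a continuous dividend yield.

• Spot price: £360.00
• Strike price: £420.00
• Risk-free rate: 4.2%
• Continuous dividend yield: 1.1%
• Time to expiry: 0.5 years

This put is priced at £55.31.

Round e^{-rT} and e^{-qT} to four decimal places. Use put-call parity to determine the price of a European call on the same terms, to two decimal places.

£2.07

e^(−qT) = e^(−0.011·0.5) = 0.9945;  e^(−rT) = e^(−0.042·0.5) = 0.9792
Put-call parity: C − P = S·e^(−qT) − K·e^(−rT) = 360·0.9945 − 420·0.9792 = 358.0200 − 411.2640 = -53.2440
C = P + (C − P) = 55.31 + (-53.2440) = 2.0660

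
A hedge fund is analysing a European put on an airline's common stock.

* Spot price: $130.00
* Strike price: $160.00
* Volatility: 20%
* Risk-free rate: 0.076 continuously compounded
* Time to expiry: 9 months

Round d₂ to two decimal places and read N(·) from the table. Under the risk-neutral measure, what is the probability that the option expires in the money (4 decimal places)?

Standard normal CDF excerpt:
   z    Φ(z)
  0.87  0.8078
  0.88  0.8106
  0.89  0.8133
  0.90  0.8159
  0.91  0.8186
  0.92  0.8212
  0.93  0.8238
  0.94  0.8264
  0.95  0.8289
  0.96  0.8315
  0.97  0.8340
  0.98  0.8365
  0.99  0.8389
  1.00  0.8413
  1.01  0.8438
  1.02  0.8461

σ√T = 0.2·√0.75 = 0.1732
d₁ = [ln(130/160) + (0.076 + 0.2²/2)·0.75] / 0.1732 = [-0.2076 + 0.0720] / 0.1732 = -0.7831 → -0.78
d₂ = d₁ − σ√T = -0.7831 − 0.1732 = -0.9563 → -0.96
Risk-neutral Pr[S_T < K] = N(−d₂) = N(0.96) = 0.8315

0.8315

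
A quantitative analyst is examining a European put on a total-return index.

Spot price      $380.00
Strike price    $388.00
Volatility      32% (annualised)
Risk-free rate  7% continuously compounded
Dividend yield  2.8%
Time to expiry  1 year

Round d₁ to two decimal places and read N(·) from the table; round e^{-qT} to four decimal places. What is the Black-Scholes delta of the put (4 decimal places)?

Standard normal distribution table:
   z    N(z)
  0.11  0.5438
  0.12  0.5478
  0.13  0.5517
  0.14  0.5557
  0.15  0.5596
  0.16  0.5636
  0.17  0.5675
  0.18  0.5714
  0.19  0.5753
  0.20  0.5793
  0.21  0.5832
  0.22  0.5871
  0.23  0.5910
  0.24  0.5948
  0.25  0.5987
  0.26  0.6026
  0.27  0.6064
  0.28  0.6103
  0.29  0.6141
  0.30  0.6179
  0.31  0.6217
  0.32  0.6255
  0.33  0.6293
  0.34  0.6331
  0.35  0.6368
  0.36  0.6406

σ√T = 0.32 × 1.0000 = 0.3200
d₁ = [ln(380/388) + (0.07 − 0.028 + 0.32²/2)·1] / 0.3200 = [-0.0208 + 0.0932] / 0.3200 = 0.2261 which rounds to 0.23
N(d₁) = N(0.23) = 0.5910
Δ_put = e^(−qT)·(N(d₁) − 1) = 0.9724·(0.5910 − 1) = -0.3977

-0.3977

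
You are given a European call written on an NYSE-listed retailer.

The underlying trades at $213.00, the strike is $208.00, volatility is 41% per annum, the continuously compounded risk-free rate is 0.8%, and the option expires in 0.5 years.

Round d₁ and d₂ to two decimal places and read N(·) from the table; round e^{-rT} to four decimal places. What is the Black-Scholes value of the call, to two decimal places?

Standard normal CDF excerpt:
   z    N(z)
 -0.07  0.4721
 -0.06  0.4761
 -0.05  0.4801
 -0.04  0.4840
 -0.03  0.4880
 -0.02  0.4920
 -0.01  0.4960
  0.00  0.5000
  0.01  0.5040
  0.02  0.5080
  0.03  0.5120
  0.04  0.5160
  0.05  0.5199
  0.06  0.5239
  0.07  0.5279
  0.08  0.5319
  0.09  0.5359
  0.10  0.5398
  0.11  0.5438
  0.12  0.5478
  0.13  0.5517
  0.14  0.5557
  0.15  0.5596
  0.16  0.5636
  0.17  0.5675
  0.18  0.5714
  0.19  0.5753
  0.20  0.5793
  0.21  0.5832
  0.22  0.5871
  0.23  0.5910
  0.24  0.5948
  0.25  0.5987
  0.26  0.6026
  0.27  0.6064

$27.23

T = 0.5;  σ√T = 0.2899
ln(S/K) + (r + σ²/2)T = ln(213/208) + (0.008 + 0.41²/2)·0.5 = 0.0238 + 0.0460 = 0.0698
d₁ = 0.0698 / 0.2899 = 0.2407 which rounds to 0.24
d₂ = d₁ − σ√T = 0.2407 − 0.2899 = -0.0492 which rounds to -0.05
exp(−rT) = exp(−0.008·0.5) = 0.9960
N(d₁) = N(0.24) = 0.5948;  N(d₂) = N(-0.05) = 0.4801
C = 213·0.5948 − 208·0.9960·0.4801 = 126.6924 − 99.4614 = 27.2310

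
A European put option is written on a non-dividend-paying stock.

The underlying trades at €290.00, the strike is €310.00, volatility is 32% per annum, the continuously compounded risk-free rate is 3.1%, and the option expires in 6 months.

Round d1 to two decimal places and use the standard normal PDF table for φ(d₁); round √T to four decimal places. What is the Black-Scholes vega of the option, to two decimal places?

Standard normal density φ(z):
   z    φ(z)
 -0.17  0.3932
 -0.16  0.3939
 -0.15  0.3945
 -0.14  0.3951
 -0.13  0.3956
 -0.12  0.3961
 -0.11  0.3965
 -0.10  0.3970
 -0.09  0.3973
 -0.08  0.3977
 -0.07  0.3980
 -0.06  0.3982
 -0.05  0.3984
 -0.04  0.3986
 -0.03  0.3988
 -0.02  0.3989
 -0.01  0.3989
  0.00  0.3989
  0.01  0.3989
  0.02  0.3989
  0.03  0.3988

81.31

T = 0.5;  σ√T = 0.2263
d₁ = [ln(290/310) + (0.031 + ½·0.32²)·0.5] / (σ√T) = (-0.0667 + 0.0411) / 0.2263 = -0.1131 ⇒ -0.11
√T = √0.5 = 0.7071
φ(d₁) = φ(-0.11) = 0.3965
vega = S·φ(d₁)·√T = 290·0.3965·0.7071 = 81.3059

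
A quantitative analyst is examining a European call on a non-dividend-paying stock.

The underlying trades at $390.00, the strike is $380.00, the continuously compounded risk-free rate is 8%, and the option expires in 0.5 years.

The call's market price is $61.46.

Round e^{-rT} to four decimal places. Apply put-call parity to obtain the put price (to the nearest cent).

exp(−rT) = exp(−0.08·0.5) = 0.9608
Put-call parity: C − P = S − K·e^(−rT) = 390 − 380·0.9608 = 390 − 365.1040 = 24.8960
P = C − (C − P) = 61.46 − (24.8960) = 36.5640

$36.56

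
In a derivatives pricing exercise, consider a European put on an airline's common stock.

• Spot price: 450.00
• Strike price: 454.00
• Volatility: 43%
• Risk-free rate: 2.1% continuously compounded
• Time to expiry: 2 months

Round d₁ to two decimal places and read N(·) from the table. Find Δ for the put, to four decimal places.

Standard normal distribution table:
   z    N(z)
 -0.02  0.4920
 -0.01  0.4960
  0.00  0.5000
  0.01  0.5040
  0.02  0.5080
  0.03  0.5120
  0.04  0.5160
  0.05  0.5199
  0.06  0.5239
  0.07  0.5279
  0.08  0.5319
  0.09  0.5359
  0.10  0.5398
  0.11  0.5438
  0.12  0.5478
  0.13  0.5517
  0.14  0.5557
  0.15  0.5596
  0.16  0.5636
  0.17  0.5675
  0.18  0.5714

-0.4761

σ√T = 0.43·√0.1667 = 0.1755
d₁ = [ln(450/454) + (0.021 + ½·0.43²)·0.1667] / (σ√T) = (-0.0088 + 0.0189) / 0.1755 = 0.0573 which rounds to 0.06
N(d₁) = N(0.06) = 0.5239
Δ_put = N(d₁) − 1 = 0.5239 − 1 = -0.4761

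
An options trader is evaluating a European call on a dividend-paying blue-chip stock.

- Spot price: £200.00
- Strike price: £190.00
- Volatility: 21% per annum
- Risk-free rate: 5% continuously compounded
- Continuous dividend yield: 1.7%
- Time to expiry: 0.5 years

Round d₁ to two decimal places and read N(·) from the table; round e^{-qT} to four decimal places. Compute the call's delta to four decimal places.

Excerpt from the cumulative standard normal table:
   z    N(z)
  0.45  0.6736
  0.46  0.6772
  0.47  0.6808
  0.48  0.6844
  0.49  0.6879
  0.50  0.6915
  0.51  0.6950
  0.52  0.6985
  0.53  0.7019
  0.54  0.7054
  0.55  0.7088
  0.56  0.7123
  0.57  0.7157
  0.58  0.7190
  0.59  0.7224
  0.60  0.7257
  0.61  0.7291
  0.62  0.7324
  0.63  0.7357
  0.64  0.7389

0.6959

σ√T = 0.21·√0.5 = 0.1485
d₁ = [ln(200/190) + (0.05 − 0.017 + ½·0.21²)·0.5] / (σ√T) = (0.0513 + 0.0275) / 0.1485 = 0.5308 → 0.53
N(d₁) = N(0.53) = 0.7019
Δ_call = exp(−qT)·N(d₁) = 0.9915·0.7019 = 0.6959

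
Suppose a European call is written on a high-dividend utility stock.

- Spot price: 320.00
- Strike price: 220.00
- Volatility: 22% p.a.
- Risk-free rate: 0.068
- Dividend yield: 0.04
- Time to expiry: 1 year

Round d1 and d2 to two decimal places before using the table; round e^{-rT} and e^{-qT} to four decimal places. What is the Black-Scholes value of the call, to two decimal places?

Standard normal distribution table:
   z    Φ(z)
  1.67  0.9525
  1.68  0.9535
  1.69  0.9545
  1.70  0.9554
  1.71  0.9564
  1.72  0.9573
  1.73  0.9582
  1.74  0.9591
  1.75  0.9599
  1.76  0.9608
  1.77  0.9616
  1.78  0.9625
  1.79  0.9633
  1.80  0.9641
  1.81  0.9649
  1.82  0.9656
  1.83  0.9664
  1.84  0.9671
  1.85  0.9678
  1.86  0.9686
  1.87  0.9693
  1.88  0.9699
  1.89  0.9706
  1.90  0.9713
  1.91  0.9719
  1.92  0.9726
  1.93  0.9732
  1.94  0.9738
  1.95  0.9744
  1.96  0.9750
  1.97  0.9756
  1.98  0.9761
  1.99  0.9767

102.63

T = 1;  σ√T = 0.2200
ln(S/K) + (r − q + σ²/2)T = ln(320/220) + (0.068 − 0.04 + 0.22²/2)·1 = 0.3747 + 0.0522 = 0.4269
d₁ = 0.4269 / 0.2200 = 1.9404 ≈ 1.94
d₂ = d₁ − σ√T = 1.9404 − 0.2200 = 1.7204 ≈ 1.72
e^(−qT) = e^(−0.04·1) = 0.9608;  e^(−rT) = e^(−0.068·1) = 0.9343
C = 320·0.9608·N(1.94) − 220·0.9343·N(1.72) = 320·0.9608·0.9738 − 220·0.9343·0.9573 = 299.4007 − 196.7692 = 102.6315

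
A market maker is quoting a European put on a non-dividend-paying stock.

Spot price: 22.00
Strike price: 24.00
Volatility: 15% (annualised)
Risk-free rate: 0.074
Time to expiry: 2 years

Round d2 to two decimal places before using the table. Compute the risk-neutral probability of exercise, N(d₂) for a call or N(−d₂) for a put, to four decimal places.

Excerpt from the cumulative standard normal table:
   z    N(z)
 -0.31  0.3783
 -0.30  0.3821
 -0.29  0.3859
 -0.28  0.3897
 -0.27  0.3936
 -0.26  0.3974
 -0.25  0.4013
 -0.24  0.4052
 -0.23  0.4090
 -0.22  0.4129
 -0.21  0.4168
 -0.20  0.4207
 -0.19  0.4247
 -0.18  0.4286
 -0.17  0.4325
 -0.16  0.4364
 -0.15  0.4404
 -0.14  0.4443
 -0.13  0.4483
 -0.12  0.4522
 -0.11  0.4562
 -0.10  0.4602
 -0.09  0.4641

0.4286

σ√T = 0.15 × 1.4142 = 0.2121
ln(S/K) + (r + σ²/2)T = ln(22/24) + (0.074 + 0.15²/2)·2 = -0.0870 + 0.1705 = 0.0835
d₁ = 0.0835 / 0.2121 = 0.3936 ⇒ 0.39
d₂ = d₁ − σ√T = 0.3936 − 0.2121 = 0.1814 ⇒ 0.18
Risk-neutral Pr[S_T < K] = N(−d₂) = N(-0.18) = 0.4286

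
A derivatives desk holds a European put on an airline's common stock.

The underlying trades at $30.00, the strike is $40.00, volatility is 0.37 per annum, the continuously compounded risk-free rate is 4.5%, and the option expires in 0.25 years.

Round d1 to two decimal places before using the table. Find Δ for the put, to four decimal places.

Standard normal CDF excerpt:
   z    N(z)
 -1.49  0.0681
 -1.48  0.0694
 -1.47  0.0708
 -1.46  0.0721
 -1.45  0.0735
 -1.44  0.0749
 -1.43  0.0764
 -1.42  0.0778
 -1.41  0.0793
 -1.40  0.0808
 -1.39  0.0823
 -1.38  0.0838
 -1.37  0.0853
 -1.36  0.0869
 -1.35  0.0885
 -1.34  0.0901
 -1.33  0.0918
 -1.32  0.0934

-0.9192

σ√T = 0.37 × 0.5000 = 0.1850
d₁ = [ln(30/40) + (0.045 + ½·0.37²)·0.25] / (σ√T) = (-0.2877 + 0.0284) / 0.1850 = -1.4017 → -1.40
N(d₁) = N(-1.40) = 0.0808
Δ_put = N(d₁) − 1 = 0.0808 − 1 = -0.9192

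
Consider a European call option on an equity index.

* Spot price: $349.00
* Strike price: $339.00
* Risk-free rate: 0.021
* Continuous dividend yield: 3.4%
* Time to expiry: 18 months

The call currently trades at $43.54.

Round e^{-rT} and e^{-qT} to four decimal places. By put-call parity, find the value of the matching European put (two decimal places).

exp(−qT) = exp(−0.034·1.5) = 0.9503;  exp(−rT) = exp(−0.021·1.5) = 0.9690
Put-call parity: C − P = S·e^(−qT) − K·e^(−rT) = 349·0.9503 − 339·0.9690 = 331.6547 − 328.4910 = 3.1637
P = C − (C − P) = 43.54 − (3.1637) = 40.3763

$40.38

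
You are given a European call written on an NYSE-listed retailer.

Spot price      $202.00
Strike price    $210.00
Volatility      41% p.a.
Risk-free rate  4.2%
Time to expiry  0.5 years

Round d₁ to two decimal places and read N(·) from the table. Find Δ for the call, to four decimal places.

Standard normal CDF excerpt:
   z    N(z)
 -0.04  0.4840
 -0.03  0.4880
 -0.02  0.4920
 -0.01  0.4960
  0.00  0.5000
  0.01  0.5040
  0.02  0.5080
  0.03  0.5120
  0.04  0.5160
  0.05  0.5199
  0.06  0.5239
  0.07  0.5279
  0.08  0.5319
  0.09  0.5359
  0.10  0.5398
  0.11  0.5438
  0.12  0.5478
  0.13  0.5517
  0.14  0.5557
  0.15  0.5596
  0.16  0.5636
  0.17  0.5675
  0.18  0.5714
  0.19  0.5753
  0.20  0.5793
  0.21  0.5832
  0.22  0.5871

0.5319

σ√T = 0.41 × 0.7071 = 0.2899
d₁ = [ln(202/210) + (0.042 + 0.41²/2)·0.5] / 0.2899 = [-0.0388 + 0.0630] / 0.2899 = 0.0834 → 0.08
N(d₁) = N(0.08) = 0.5319
Δ_call = N(d₁) = 0.5319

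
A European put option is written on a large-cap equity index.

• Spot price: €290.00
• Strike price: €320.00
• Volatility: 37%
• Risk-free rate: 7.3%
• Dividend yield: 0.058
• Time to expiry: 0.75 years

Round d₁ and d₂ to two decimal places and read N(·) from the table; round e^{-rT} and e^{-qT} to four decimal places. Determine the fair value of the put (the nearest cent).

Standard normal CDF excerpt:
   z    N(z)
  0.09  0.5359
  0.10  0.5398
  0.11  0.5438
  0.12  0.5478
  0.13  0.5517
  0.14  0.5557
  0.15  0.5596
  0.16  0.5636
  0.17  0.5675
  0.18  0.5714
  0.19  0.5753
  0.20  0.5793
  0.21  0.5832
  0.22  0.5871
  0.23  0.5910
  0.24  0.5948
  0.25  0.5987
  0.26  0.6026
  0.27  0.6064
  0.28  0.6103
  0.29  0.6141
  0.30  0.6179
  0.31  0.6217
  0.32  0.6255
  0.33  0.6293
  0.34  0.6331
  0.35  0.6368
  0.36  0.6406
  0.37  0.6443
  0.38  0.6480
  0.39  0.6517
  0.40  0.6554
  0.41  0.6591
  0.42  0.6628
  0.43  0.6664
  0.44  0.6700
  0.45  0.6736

σ√T = 0.37 × 0.8660 = 0.3204
ln(S/K) + (r − q + σ²/2)T = ln(290/320) + (0.073 − 0.058 + 0.37²/2)·0.75 = -0.0984 + 0.0626 = -0.0359
d₁ = -0.0359 / 0.3204 = -0.1119 ≈ -0.11
d₂ = d₁ − σ√T = -0.1119 − 0.3204 = -0.4323 ≈ -0.43
e^(−qT) = e^(−0.058·0.75) = 0.9574;  e^(−rT) = e^(−0.073·0.75) = 0.9467
P = 320·0.9467·N(0.43) − 290·0.9574·N(0.11) = 320·0.9467·0.6664 − 290·0.9574·0.5438 = 201.8819 − 150.9839 = 50.8980

€50.90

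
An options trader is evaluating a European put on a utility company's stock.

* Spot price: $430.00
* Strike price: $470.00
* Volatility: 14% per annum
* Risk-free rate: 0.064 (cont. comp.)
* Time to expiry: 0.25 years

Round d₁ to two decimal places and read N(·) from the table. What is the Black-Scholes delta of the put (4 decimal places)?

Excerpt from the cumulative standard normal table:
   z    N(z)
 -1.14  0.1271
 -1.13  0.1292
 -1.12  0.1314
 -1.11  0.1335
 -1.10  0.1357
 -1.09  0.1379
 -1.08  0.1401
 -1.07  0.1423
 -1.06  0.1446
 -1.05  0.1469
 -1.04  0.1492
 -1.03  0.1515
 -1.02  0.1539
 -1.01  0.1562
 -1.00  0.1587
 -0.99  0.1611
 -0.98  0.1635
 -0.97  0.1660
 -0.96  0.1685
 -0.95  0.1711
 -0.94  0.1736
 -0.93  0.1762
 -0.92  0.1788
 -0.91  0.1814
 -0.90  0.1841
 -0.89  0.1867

σ√T = 0.14·√0.25 = 0.0700
ln(S/K) + (r + σ²/2)T = ln(430/470) + (0.064 + 0.14²/2)·0.25 = -0.0889 + 0.0185 = -0.0705
d₁ = -0.0705 / 0.0700 = -1.0071 ≈ -1.01
N(d₁) = N(-1.01) = 0.1562
Δ_put = N(d₁) − 1 = 0.1562 − 1 = -0.8438

-0.8438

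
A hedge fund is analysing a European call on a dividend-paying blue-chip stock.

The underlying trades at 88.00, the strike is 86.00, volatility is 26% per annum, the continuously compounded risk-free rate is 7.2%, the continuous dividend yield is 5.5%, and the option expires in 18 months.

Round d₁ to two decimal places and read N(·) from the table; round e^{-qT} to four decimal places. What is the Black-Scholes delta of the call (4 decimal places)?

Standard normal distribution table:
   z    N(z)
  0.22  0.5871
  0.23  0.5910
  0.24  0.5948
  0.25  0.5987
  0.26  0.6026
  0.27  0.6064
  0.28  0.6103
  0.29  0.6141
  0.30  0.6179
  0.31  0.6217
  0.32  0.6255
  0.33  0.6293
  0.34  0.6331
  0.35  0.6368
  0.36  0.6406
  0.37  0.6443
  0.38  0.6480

0.5725

σ√T = 0.26 × 1.2247 = 0.3184
d₁ = [ln(88/86) + (0.072 − 0.055 + 0.26²/2)·1.5] / 0.3184 = [0.0230 + 0.0762] / 0.3184 = 0.3115 → 0.31
N(d₁) = N(0.31) = 0.6217
Δ_call = exp(−qT)·N(d₁) = 0.9208·0.6217 = 0.5725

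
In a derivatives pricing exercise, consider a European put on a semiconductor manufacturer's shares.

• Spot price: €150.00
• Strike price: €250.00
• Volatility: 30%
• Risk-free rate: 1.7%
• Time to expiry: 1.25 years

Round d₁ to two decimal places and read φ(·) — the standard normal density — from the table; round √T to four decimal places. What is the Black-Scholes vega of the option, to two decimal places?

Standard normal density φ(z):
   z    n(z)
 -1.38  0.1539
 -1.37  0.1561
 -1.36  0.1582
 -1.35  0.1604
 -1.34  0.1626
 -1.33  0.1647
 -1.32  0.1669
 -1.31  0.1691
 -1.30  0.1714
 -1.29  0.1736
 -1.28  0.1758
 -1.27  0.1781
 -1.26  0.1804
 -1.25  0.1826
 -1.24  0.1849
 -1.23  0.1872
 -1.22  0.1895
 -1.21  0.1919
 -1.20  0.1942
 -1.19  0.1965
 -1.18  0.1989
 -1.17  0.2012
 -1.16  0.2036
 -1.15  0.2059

σ√T = 0.3·√1.25 = 0.3354
d₁ = [ln(150/250) + (0.017 + 0.3²/2)·1.25] / 0.3354 = [-0.5108 + 0.0775] / 0.3354 = -1.2919 ⇒ -1.29
√T = √1.25 = 1.1180
φ(d₁) = φ(-1.29) = 0.1736
vega = S·φ(d₁)·√T = 150·0.1736·1.1180 = 29.1127

29.11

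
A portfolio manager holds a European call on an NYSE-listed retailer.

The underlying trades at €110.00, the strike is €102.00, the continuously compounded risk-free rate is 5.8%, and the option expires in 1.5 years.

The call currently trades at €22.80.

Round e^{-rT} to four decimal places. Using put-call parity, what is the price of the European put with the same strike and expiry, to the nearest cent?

exp(−rT) = exp(−0.058·1.5) = 0.9167
Put-call parity: C − P = S − K·e^(−rT) = 110 − 102·0.9167 = 110 − 93.5034 = 16.4966
P = C − (C − P) = 22.80 − (16.4966) = 6.3034

€6.30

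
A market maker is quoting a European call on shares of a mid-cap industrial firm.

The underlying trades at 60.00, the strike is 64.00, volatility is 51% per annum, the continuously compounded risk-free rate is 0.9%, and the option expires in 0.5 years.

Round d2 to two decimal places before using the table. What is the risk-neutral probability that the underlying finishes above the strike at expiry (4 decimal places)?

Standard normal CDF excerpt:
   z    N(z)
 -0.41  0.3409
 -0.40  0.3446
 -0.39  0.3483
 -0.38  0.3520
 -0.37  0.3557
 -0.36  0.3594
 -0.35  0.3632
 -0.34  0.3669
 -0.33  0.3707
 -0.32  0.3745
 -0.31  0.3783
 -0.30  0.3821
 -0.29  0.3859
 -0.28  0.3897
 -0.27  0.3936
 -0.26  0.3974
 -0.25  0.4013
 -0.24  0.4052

0.3632

σ√T = 0.51·√0.5 = 0.3606
d₁ = [ln(60/64) + (0.009 + 0.51²/2)·0.5] / 0.3606 = [-0.0645 + 0.0695] / 0.3606 = 0.0138 which rounds to 0.01
d₂ = d₁ − σ√T = 0.0138 − 0.3606 = -0.3468 which rounds to -0.35
Pr(exercise) under Q = N(d₂) = 0.3632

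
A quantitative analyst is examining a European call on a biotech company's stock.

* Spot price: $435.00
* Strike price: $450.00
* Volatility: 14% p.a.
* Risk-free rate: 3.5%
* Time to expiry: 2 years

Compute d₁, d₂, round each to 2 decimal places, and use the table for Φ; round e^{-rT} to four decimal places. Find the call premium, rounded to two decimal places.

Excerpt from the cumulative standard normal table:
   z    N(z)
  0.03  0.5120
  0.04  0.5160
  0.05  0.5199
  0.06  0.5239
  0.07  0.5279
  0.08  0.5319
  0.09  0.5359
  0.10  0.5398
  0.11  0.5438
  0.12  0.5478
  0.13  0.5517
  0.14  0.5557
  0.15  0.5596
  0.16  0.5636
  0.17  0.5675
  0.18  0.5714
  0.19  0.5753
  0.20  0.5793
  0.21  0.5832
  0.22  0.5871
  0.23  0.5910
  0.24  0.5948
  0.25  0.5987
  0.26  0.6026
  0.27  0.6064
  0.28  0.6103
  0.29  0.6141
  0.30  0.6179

$42.31

T = 2;  σ√T = 0.1980
d₁ = [ln(435/450) + (0.035 + ½·0.14²)·2] / (σ√T) = (-0.0339 + 0.0896) / 0.1980 = 0.2813 → 0.28
d₂ = 0.2813 − 0.1980 = 0.0833 → 0.08
exp(−rT) = exp(−0.035·2) = 0.9324
N(d₁) = N(0.28) = 0.6103;  N(d₂) = N(0.08) = 0.5319
C = 435·0.6103 − 450·0.9324·0.5319 = 265.4805 − 223.1746 = 42.3059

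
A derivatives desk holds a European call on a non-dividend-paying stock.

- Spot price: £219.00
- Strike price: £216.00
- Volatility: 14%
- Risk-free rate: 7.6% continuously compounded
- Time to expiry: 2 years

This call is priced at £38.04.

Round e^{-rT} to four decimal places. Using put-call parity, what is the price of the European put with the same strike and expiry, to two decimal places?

exp(−rT) = exp(−0.076·2) = 0.8590
Put-call parity: C − P = S − K·e^(−rT) = 219 − 216·0.8590 = 219 − 185.5440 = 33.4560
P = C − (C − P) = 38.04 − (33.4560) = 4.5840

£4.58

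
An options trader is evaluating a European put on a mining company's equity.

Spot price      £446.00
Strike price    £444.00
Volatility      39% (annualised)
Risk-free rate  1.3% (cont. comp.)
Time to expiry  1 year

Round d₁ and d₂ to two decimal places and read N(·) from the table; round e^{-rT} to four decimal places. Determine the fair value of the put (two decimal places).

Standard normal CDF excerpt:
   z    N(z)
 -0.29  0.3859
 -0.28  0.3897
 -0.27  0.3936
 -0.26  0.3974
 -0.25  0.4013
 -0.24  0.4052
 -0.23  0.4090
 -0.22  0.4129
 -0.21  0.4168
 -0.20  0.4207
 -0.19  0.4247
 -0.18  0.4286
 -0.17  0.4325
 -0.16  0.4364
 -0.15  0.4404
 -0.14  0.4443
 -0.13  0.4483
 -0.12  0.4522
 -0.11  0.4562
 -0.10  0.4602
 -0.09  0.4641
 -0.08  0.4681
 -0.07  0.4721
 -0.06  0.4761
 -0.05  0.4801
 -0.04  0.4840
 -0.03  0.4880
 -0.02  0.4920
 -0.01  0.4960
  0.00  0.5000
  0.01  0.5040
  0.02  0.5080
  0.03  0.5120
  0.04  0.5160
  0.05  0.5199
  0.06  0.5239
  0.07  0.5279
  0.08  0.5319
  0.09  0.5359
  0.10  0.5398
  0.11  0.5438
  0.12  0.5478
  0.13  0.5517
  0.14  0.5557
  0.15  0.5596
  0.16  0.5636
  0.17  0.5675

σ√T = 0.39·√1 = 0.3900
ln(S/K) + (r + σ²/2)T = ln(446/444) + (0.013 + 0.39²/2)·1 = 0.0045 + 0.0891 = 0.0935
d₁ = 0.0935 / 0.3900 = 0.2399 ≈ 0.24
d₂ = d₁ − σ√T = 0.2399 − 0.3900 = -0.1501 ≈ -0.15
exp(−rT) = exp(−0.013·1) = 0.9871
N(−d₂) = N(0.15) = 0.5596;  N(−d₁) = N(-0.24) = 0.4052
P = 444·0.9871·0.5596 − 446·0.4052 = 245.2572 − 180.7192 = 64.5380

£64.54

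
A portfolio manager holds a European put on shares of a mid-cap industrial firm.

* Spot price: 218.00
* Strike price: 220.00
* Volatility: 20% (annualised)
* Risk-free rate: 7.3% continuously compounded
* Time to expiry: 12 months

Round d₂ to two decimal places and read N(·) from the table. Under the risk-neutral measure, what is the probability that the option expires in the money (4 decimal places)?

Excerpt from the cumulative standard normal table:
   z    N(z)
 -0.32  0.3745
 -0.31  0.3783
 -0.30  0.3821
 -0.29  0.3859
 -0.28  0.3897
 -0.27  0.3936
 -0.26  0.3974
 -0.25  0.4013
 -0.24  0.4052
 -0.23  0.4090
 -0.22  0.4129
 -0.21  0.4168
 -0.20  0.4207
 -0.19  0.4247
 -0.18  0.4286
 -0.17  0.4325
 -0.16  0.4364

0.4129

T = 1;  σ√T = 0.2000
d₁ = [ln(218/220) + (0.073 + 0.2²/2)·1] / 0.2000 = [-0.0091 + 0.0930] / 0.2000 = 0.4193 which rounds to 0.42
d₂ = d₁ − σ√T = 0.4193 − 0.2000 = 0.2193 which rounds to 0.22
Pr(exercise) under Q = N(−d₂) = N(-0.22) = 0.4129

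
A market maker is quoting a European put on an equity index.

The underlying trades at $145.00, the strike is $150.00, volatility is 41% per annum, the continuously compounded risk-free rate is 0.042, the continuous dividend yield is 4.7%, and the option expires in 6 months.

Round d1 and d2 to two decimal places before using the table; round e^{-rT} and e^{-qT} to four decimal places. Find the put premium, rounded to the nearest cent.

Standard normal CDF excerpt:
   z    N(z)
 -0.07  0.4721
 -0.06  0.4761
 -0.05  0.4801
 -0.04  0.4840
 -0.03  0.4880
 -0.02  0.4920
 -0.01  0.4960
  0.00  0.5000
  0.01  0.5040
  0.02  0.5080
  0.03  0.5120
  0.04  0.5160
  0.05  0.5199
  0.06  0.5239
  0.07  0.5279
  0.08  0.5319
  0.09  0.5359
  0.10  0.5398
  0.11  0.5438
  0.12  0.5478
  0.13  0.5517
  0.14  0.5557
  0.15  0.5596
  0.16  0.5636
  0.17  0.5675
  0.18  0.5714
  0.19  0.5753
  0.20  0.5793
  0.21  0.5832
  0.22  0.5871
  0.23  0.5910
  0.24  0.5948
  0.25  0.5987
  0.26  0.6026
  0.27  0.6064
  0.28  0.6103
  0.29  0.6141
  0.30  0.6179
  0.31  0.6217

σ√T = 0.41·√0.5 = 0.2899
d₁ = [ln(145/150) + (0.042 − 0.047 + ½·0.41²)·0.5] / (σ√T) = (-0.0339 + 0.0395) / 0.2899 = 0.0194 → 0.02
d₂ = 0.0194 − 0.2899 = -0.2705 → -0.27
e^(−qT) = e^(−0.047·0.5) = 0.9768;  e^(−rT) = e^(−0.042·0.5) = 0.9792
P = 150·0.9792·N(0.27) − 145·0.9768·N(-0.02) = 150·0.9792·0.6064 − 145·0.9768·0.4920 = 89.0680 − 69.6849 = 19.3831

$19.38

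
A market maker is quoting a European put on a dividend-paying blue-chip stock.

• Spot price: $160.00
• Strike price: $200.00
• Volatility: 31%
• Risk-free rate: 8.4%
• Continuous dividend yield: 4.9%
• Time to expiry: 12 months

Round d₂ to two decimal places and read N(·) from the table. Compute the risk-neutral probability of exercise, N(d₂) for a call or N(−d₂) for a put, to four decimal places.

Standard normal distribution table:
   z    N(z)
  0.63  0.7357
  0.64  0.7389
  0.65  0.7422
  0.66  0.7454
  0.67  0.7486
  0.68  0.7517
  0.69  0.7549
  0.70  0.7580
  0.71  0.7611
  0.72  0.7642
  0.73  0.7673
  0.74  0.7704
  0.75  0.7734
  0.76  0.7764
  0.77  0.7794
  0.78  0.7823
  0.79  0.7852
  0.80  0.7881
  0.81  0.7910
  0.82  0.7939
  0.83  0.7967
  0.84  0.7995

σ√T = 0.31 × 1.0000 = 0.3100
ln(S/K) + (r − q + σ²/2)T = ln(160/200) + (0.084 − 0.049 + 0.31²/2)·1 = -0.2231 + 0.0831 = -0.1401
d₁ = -0.1401 / 0.3100 = -0.4519 which rounds to -0.45
d₂ = d₁ − σ√T = -0.4519 − 0.3100 = -0.7619 which rounds to -0.76
Pr(exercise) under Q = N(−d₂) = N(0.76) = 0.7764

0.7764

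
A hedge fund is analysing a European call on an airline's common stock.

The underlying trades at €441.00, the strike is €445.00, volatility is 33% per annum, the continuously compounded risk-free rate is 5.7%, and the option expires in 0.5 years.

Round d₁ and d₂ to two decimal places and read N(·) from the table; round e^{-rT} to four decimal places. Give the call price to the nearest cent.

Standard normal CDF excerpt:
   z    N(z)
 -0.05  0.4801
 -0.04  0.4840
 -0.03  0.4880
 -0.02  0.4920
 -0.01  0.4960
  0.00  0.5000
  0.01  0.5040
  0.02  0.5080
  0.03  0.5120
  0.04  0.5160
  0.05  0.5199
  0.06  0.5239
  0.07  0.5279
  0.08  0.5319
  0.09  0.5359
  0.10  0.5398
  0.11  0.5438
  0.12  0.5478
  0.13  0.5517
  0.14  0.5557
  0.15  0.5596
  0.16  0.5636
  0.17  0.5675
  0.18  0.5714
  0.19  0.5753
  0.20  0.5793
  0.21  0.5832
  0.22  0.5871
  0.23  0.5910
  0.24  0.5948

σ√T = 0.33 × 0.7071 = 0.2333
d₁ = [ln(441/445) + (0.057 + ½·0.33²)·0.5] / (σ√T) = (-0.0090 + 0.0557) / 0.2333 = 0.2001 → 0.20
d₂ = 0.2001 − 0.2333 = -0.0332 → -0.03
e^(−rT) = e^(−0.057·0.5) = 0.9719
N(d₁) = N(0.20) = 0.5793;  N(d₂) = N(-0.03) = 0.4880
C = 441·0.5793 − 445·0.9719·0.4880 = 255.4713 − 211.0578 = 44.4135

€44.41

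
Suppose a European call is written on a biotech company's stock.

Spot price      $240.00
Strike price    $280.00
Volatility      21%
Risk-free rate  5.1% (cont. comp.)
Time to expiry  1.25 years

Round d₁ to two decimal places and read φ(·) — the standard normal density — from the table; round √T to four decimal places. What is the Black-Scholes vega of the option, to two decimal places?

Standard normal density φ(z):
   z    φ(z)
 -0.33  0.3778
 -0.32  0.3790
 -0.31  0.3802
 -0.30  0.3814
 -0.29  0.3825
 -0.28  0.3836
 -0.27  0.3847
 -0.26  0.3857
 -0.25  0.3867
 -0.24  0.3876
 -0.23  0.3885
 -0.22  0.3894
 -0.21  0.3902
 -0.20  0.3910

103.22

σ√T = 0.21 × 1.1180 = 0.2348
ln(S/K) + (r + σ²/2)T = ln(240/280) + (0.051 + 0.21²/2)·1.25 = -0.1542 + 0.0913 = -0.0628
d₁ = -0.0628 / 0.2348 = -0.2676 ⇒ -0.27
√T = √1.25 = 1.1180
φ(d₁) = φ(-0.27) = 0.3847
vega = S·φ(d₁)·√T = 240·0.3847·1.1180 = 103.2227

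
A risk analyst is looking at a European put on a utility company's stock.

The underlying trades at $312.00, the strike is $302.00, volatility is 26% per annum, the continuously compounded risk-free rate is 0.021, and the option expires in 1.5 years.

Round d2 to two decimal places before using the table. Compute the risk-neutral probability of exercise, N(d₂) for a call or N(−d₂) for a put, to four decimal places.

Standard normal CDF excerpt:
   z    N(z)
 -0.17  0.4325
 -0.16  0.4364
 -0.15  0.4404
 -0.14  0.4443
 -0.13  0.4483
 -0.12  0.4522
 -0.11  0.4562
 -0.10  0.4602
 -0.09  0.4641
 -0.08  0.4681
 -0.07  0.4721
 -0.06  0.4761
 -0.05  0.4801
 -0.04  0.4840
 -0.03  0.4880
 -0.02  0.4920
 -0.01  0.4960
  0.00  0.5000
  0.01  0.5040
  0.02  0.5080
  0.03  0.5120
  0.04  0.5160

σ√T = 0.26·√1.5 = 0.3184
d₁ = [ln(312/302) + (0.021 + ½·0.26²)·1.5] / (σ√T) = (0.0326 + 0.0822) / 0.3184 = 0.3604 ⇒ 0.36
d₂ = 0.3604 − 0.3184 = 0.0420 ⇒ 0.04
Risk-neutral Pr[S_T < K] = N(−d₂) = N(-0.04) = 0.4840

0.4840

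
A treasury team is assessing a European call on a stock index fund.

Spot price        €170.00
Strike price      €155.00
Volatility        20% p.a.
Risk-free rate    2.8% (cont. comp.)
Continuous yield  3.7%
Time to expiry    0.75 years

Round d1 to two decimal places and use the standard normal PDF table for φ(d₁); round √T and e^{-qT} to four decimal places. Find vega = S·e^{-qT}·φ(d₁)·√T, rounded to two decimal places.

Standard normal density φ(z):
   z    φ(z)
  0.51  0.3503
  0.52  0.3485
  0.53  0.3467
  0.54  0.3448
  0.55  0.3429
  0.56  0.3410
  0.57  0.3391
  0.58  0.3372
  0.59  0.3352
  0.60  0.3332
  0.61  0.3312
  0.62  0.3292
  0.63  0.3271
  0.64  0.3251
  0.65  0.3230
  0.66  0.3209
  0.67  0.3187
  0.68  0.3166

48.28

σ√T = 0.2 × 0.8660 = 0.1732
ln(S/K) + (r − q + σ²/2)T = ln(170/155) + (0.028 − 0.037 + 0.2²/2)·0.75 = 0.0924 + 0.0083 = 0.1006
d₁ = 0.1006 / 0.1732 = 0.5809 which rounds to 0.58
√T = √0.75 = 0.8660
φ(d₁) = φ(0.58) = 0.3372
exp(−qT) = exp(−0.037·0.75) = 0.9726
vega = S·exp(−qT)·φ(d₁)·√T = 170·0.9726·0.3372·0.8660 = 48.2824
(Vega is the same for a European call and put with the same parameters.)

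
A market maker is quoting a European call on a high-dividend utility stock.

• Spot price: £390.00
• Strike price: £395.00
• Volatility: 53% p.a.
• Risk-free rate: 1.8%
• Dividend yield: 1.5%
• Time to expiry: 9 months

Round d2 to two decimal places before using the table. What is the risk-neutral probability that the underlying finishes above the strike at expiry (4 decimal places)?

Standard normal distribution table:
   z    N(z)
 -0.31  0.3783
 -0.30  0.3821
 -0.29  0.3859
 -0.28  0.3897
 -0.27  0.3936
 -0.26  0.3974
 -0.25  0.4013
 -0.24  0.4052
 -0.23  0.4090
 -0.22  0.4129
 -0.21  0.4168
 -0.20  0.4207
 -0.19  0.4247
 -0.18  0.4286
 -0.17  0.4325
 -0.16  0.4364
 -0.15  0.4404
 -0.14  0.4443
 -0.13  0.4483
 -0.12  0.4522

σ√T = 0.53·√0.75 = 0.4590
d₁ = [ln(390/395) + (0.018 − 0.015 + 0.53²/2)·0.75] / 0.4590 = [-0.0127 + 0.1076] / 0.4590 = 0.2066 ≈ 0.21
d₂ = d₁ − σ√T = 0.2066 − 0.4590 = -0.2523 ≈ -0.25
Pr(exercise) under Q = N(d₂) = 0.4013

0.4013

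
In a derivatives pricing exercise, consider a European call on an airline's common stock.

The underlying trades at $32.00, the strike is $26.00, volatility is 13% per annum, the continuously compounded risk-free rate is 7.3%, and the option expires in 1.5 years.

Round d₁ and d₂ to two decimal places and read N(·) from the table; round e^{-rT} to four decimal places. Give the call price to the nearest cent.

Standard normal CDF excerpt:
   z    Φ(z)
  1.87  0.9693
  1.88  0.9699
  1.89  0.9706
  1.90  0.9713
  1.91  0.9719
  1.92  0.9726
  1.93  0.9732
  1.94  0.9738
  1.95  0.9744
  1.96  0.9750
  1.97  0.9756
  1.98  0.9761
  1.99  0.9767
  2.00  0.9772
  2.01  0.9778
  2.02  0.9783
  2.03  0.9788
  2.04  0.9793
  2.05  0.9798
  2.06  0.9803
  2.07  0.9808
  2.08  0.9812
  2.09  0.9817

T = 1.5;  σ√T = 0.1592
d₁ = [ln(32/26) + (0.073 + ½·0.13²)·1.5] / (σ√T) = (0.2076 + 0.1222) / 0.1592 = 2.0715 which rounds to 2.07
d₂ = 2.0715 − 0.1592 = 1.9123 which rounds to 1.91
exp(−rT) = exp(−0.073·1.5) = 0.8963
N(d₁) = N(2.07) = 0.9808;  N(d₂) = N(1.91) = 0.9719
C = 32·0.9808 − 26·0.8963·0.9719 = 31.3856 − 22.6490 = 8.7366

$8.74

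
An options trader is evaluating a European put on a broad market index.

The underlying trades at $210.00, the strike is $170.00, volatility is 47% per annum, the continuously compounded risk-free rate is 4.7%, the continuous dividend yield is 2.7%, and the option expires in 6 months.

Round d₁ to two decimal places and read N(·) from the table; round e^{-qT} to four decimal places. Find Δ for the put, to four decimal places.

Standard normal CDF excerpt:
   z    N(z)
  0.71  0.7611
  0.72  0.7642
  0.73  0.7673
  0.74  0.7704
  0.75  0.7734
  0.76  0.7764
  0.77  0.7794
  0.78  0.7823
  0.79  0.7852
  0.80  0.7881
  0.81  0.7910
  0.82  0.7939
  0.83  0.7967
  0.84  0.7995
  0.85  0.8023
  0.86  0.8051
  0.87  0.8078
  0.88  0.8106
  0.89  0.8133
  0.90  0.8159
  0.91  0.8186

-0.2006

σ√T = 0.47·√0.5 = 0.3323
ln(S/K) + (r − q + σ²/2)T = ln(210/170) + (0.047 − 0.027 + 0.47²/2)·0.5 = 0.2113 + 0.0652 = 0.2765
d₁ = 0.2765 / 0.3323 = 0.8321 ≈ 0.83
N(d₁) = N(0.83) = 0.7967
Δ_put = e^(−qT)·(N(d₁) − 1) = 0.9866·(0.7967 − 1) = -0.2006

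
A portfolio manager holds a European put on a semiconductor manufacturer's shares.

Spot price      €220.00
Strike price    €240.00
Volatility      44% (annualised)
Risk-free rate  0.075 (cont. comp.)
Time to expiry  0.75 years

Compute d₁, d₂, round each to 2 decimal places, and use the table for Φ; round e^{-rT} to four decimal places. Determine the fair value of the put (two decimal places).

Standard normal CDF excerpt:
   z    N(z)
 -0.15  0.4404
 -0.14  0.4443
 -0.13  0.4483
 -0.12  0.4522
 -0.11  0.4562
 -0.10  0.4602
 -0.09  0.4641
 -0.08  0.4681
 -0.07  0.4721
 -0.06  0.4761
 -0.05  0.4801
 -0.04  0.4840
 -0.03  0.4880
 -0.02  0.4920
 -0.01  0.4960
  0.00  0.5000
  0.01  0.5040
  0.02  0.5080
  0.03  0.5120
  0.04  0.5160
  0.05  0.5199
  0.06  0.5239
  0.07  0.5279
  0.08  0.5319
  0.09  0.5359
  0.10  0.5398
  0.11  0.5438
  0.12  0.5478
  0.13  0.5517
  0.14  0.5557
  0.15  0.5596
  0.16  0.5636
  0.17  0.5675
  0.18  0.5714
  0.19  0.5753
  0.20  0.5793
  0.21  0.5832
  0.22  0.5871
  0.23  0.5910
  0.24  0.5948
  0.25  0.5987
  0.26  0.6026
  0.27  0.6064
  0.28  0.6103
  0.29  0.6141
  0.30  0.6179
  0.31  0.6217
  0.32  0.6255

€37.21

σ√T = 0.44·√0.75 = 0.3811
d₁ = [ln(220/240) + (0.075 + ½·0.44²)·0.75] / (σ√T) = (-0.0870 + 0.1289) / 0.3811 = 0.1098 → 0.11
d₂ = 0.1098 − 0.3811 = -0.2713 → -0.27
exp(−rT) = exp(−0.075·0.75) = 0.9453
N(−d₂) = N(0.27) = 0.6064;  N(−d₁) = N(-0.11) = 0.4562
P = 240·0.9453·0.6064 − 220·0.4562 = 137.5752 − 100.3640 = 37.2112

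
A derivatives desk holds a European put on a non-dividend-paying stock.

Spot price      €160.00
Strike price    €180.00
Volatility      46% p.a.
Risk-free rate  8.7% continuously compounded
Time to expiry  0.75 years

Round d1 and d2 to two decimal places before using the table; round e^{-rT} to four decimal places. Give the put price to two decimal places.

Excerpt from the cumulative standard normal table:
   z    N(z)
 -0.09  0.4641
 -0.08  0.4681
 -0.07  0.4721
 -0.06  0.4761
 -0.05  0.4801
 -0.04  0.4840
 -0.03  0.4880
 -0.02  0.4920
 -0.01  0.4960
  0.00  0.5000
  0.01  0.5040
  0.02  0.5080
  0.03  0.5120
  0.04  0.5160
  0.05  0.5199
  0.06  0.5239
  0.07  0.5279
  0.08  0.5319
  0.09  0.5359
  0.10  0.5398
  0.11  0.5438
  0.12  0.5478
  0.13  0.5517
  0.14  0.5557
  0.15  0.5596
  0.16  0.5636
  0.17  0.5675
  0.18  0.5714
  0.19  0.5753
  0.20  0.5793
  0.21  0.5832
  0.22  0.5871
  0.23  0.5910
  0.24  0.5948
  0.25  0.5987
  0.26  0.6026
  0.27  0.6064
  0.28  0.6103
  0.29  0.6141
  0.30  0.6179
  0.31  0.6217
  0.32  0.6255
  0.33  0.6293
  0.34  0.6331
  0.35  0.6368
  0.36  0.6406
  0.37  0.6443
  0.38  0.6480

σ√T = 0.46·√0.75 = 0.3984
ln(S/K) + (r + σ²/2)T = ln(160/180) + (0.087 + 0.46²/2)·0.75 = -0.1178 + 0.1446 = 0.0268
d₁ = 0.0268 / 0.3984 = 0.0673 → 0.07
d₂ = d₁ − σ√T = 0.0673 − 0.3984 = -0.3311 → -0.33
e^(−rT) = e^(−0.087·0.75) = 0.9368
N(−d₂) = N(0.33) = 0.6293;  N(−d₁) = N(-0.07) = 0.4721
P = 180·0.9368·0.6293 − 160·0.4721 = 106.1151 − 75.5360 = 30.5791

€30.58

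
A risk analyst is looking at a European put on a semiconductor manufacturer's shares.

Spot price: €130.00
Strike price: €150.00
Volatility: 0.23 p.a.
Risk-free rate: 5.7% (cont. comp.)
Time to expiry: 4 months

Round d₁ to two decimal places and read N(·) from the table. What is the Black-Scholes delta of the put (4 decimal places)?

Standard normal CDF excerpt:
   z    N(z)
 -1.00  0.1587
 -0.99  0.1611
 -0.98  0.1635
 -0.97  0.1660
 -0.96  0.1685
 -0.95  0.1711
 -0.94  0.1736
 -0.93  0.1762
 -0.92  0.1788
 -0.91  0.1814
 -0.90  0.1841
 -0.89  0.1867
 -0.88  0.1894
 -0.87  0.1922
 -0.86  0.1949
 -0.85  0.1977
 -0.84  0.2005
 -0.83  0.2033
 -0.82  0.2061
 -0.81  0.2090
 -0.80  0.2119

T = 0.3333;  σ√T = 0.1328
d₁ = [ln(130/150) + (0.057 + ½·0.23²)·0.3333] / (σ√T) = (-0.1431 + 0.0278) / 0.1328 = -0.8682 → -0.87
N(d₁) = N(-0.87) = 0.1922
Δ_put = N(d₁) − 1 = 0.1922 − 1 = -0.8078

-0.8078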